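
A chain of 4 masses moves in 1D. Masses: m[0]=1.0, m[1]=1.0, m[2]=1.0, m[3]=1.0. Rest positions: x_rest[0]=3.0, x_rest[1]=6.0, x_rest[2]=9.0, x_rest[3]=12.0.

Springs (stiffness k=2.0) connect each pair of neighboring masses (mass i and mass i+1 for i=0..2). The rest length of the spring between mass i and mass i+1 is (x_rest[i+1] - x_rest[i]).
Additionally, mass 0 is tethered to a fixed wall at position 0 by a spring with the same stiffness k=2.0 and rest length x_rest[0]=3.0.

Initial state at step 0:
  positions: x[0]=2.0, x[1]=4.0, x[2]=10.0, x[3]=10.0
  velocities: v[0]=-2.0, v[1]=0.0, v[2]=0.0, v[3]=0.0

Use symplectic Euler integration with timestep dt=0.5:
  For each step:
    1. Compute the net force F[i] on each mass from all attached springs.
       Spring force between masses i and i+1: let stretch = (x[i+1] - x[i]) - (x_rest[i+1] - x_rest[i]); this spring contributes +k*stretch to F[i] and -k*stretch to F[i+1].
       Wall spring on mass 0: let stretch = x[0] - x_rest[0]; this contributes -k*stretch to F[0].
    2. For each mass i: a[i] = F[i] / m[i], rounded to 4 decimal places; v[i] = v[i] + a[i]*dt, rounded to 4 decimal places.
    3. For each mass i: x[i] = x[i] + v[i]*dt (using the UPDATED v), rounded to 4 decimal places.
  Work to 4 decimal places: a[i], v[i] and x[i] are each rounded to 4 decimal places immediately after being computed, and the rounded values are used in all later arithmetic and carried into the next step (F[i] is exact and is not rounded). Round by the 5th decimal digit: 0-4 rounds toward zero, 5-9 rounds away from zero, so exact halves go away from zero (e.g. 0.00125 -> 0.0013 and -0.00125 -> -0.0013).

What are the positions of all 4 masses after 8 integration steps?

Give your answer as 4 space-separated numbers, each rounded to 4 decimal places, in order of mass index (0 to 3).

Step 0: x=[2.0000 4.0000 10.0000 10.0000] v=[-2.0000 0.0000 0.0000 0.0000]
Step 1: x=[1.0000 6.0000 7.0000 11.5000] v=[-2.0000 4.0000 -6.0000 3.0000]
Step 2: x=[2.0000 6.0000 5.7500 12.2500] v=[2.0000 0.0000 -2.5000 1.5000]
Step 3: x=[4.0000 3.8750 7.8750 11.2500] v=[4.0000 -4.2500 4.2500 -2.0000]
Step 4: x=[3.9375 3.8125 9.6875 10.0625] v=[-0.1250 -0.1250 3.6250 -2.3750]
Step 5: x=[1.8438 6.7500 8.7500 10.1875] v=[-4.1875 5.8750 -1.8750 0.2500]
Step 6: x=[1.2813 8.2344 7.5313 11.0938] v=[-1.1251 2.9688 -2.4375 1.8125]
Step 7: x=[3.5547 5.8907 8.4454 11.7188] v=[4.5467 -4.6874 1.8281 1.2500]
Step 8: x=[5.2187 3.6564 9.7188 12.2071] v=[3.3280 -4.4687 2.5468 0.9766]

Answer: 5.2187 3.6564 9.7188 12.2071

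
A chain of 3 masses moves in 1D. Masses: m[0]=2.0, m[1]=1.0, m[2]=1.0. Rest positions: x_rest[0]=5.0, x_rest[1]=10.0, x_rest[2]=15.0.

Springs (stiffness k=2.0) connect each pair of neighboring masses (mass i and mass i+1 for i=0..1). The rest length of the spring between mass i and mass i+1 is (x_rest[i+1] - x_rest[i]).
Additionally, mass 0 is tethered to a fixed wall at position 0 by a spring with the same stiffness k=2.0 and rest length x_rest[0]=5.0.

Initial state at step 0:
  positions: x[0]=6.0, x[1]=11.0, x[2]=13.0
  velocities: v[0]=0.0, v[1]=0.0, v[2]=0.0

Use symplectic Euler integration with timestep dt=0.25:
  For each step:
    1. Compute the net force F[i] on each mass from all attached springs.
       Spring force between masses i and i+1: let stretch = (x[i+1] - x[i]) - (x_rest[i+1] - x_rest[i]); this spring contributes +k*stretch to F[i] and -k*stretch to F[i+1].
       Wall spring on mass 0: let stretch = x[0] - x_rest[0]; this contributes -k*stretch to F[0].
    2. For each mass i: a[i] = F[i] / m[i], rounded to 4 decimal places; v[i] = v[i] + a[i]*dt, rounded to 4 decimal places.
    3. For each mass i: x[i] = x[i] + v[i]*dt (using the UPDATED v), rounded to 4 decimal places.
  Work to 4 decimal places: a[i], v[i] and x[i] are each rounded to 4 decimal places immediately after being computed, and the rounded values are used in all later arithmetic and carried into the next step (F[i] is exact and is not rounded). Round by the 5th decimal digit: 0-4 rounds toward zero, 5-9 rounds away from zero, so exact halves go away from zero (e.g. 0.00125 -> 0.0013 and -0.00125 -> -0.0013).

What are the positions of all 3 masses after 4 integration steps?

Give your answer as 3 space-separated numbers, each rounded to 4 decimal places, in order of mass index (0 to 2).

Step 0: x=[6.0000 11.0000 13.0000] v=[0.0000 0.0000 0.0000]
Step 1: x=[5.9375 10.6250 13.3750] v=[-0.2500 -1.5000 1.5000]
Step 2: x=[5.7969 10.0078 14.0313] v=[-0.5625 -2.4688 2.6250]
Step 3: x=[5.5572 9.3672 14.8096] v=[-0.9590 -2.5625 3.1133]
Step 4: x=[5.2083 8.9306 15.5326] v=[-1.3958 -1.7463 2.8921]

Answer: 5.2083 8.9306 15.5326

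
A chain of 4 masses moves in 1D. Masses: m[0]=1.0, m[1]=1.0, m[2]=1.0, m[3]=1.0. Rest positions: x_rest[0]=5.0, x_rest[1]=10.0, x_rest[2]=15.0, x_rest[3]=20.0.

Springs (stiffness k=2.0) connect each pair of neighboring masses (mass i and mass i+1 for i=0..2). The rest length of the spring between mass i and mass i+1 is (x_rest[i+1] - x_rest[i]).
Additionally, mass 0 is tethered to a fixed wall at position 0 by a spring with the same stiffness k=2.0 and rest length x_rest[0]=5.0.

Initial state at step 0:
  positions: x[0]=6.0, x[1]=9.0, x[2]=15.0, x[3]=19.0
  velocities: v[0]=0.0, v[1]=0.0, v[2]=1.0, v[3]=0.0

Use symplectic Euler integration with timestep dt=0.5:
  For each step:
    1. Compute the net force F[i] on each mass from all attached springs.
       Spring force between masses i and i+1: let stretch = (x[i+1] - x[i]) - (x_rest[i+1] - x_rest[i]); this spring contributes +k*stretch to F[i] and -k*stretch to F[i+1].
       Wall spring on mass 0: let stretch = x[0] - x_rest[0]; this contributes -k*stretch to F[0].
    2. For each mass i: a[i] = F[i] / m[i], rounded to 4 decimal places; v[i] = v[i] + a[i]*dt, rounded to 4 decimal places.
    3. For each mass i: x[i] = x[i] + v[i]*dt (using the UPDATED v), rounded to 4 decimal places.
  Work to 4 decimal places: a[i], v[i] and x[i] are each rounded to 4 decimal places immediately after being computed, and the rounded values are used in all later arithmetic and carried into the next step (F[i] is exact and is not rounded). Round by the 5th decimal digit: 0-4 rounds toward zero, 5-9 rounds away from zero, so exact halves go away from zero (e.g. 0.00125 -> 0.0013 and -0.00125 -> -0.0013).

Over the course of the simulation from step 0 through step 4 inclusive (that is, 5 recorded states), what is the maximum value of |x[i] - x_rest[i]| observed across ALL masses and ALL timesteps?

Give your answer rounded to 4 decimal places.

Answer: 1.2500

Derivation:
Step 0: x=[6.0000 9.0000 15.0000 19.0000] v=[0.0000 0.0000 1.0000 0.0000]
Step 1: x=[4.5000 10.5000 14.5000 19.5000] v=[-3.0000 3.0000 -1.0000 1.0000]
Step 2: x=[3.7500 11.0000 14.5000 20.0000] v=[-1.5000 1.0000 0.0000 1.0000]
Step 3: x=[4.7500 9.6250 15.5000 20.2500] v=[2.0000 -2.7500 2.0000 0.5000]
Step 4: x=[5.8125 8.7500 15.9375 20.6250] v=[2.1250 -1.7500 0.8750 0.7500]
Max displacement = 1.2500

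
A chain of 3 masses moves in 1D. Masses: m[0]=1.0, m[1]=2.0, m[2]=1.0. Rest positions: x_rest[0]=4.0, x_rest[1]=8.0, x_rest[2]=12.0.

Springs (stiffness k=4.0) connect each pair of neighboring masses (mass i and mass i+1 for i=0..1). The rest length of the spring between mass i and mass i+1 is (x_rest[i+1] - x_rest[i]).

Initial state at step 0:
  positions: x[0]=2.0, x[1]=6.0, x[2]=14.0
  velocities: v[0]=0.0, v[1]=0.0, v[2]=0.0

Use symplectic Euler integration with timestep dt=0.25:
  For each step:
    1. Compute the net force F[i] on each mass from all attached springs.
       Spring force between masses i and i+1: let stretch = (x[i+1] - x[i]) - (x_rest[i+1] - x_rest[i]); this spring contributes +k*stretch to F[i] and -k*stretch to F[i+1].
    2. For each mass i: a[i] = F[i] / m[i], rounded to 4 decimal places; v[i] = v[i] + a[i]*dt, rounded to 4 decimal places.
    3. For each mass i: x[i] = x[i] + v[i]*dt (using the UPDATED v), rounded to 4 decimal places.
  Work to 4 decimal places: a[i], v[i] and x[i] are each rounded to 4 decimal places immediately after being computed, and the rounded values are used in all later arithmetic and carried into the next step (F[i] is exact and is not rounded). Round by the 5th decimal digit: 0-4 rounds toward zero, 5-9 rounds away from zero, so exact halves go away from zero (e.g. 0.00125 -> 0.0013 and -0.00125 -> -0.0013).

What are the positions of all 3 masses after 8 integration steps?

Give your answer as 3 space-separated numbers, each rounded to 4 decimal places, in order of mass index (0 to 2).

Answer: 4.8949 5.9414 11.2224

Derivation:
Step 0: x=[2.0000 6.0000 14.0000] v=[0.0000 0.0000 0.0000]
Step 1: x=[2.0000 6.5000 13.0000] v=[0.0000 2.0000 -4.0000]
Step 2: x=[2.1250 7.2500 11.3750] v=[0.5000 3.0000 -6.5000]
Step 3: x=[2.5313 7.8750 9.7188] v=[1.6250 2.5000 -6.6250]
Step 4: x=[3.2735 8.0625 8.6016] v=[2.9687 0.7501 -4.4688]
Step 5: x=[4.2129 7.7188 8.3496] v=[3.7577 -1.3749 -1.0079]
Step 6: x=[5.0288 7.0157 8.9399] v=[3.2636 -2.8125 2.3613]
Step 7: x=[5.3414 6.3047 10.0492] v=[1.2505 -2.8439 4.4371]
Step 8: x=[4.8949 5.9414 11.2224] v=[-1.7862 -1.4533 4.6926]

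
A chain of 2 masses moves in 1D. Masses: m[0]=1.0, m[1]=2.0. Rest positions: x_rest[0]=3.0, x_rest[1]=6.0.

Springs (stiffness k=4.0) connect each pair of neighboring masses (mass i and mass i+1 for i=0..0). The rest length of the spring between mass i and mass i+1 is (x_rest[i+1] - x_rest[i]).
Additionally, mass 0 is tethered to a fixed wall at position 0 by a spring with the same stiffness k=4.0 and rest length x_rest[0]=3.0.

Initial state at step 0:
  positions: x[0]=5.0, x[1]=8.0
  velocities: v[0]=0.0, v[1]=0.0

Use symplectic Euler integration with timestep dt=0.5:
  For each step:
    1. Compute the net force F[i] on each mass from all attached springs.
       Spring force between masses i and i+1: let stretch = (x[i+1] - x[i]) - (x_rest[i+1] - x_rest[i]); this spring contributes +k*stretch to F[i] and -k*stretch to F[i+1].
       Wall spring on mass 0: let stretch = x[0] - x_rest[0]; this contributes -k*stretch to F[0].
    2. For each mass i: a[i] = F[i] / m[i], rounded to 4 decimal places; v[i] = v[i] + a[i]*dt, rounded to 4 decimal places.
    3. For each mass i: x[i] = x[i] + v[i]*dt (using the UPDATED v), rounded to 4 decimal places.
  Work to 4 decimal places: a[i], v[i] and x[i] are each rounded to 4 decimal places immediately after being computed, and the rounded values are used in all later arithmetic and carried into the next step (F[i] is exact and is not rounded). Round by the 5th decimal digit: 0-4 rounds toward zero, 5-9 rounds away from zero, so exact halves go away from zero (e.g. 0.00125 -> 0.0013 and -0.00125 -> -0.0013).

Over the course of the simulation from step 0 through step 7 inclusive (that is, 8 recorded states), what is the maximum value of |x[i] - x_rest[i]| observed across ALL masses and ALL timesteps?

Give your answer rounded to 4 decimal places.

Step 0: x=[5.0000 8.0000] v=[0.0000 0.0000]
Step 1: x=[3.0000 8.0000] v=[-4.0000 0.0000]
Step 2: x=[3.0000 7.0000] v=[0.0000 -2.0000]
Step 3: x=[4.0000 5.5000] v=[2.0000 -3.0000]
Step 4: x=[2.5000 4.7500] v=[-3.0000 -1.5000]
Step 5: x=[0.7500 4.3750] v=[-3.5000 -0.7500]
Step 6: x=[1.8750 3.6875] v=[2.2500 -1.3750]
Step 7: x=[2.9375 3.5938] v=[2.1250 -0.1875]
Max displacement = 2.4062

Answer: 2.4062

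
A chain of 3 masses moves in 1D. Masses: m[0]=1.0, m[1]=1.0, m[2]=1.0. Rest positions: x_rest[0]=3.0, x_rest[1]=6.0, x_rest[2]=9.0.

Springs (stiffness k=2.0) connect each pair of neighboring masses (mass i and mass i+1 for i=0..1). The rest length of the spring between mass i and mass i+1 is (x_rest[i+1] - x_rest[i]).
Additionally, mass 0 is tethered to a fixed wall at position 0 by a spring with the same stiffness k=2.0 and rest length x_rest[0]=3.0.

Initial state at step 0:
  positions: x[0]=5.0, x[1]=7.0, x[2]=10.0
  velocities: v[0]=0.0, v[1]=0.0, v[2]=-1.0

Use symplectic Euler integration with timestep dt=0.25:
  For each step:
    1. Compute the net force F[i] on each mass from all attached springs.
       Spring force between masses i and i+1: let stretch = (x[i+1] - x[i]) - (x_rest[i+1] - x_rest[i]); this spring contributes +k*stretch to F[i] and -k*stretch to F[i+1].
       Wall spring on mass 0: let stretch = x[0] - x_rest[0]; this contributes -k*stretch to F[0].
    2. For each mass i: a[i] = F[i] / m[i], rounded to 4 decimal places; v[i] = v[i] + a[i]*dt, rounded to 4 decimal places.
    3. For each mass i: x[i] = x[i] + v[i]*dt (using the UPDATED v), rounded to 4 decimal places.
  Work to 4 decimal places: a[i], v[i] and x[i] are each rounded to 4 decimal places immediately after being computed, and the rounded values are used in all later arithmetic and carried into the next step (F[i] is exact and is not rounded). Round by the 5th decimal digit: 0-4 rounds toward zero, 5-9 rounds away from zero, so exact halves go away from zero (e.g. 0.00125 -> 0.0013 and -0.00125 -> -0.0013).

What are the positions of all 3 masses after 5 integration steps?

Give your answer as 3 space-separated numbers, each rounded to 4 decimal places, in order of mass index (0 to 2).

Answer: 2.2182 6.5848 9.4985

Derivation:
Step 0: x=[5.0000 7.0000 10.0000] v=[0.0000 0.0000 -1.0000]
Step 1: x=[4.6250 7.1250 9.7500] v=[-1.5000 0.5000 -1.0000]
Step 2: x=[3.9844 7.2656 9.5469] v=[-2.5625 0.5625 -0.8125]
Step 3: x=[3.2559 7.2813 9.4336] v=[-2.9141 0.0626 -0.4532]
Step 4: x=[2.6236 7.0628 9.4263] v=[-2.5294 -0.8740 -0.0294]
Step 5: x=[2.2182 6.5848 9.4985] v=[-1.6216 -1.9119 0.2889]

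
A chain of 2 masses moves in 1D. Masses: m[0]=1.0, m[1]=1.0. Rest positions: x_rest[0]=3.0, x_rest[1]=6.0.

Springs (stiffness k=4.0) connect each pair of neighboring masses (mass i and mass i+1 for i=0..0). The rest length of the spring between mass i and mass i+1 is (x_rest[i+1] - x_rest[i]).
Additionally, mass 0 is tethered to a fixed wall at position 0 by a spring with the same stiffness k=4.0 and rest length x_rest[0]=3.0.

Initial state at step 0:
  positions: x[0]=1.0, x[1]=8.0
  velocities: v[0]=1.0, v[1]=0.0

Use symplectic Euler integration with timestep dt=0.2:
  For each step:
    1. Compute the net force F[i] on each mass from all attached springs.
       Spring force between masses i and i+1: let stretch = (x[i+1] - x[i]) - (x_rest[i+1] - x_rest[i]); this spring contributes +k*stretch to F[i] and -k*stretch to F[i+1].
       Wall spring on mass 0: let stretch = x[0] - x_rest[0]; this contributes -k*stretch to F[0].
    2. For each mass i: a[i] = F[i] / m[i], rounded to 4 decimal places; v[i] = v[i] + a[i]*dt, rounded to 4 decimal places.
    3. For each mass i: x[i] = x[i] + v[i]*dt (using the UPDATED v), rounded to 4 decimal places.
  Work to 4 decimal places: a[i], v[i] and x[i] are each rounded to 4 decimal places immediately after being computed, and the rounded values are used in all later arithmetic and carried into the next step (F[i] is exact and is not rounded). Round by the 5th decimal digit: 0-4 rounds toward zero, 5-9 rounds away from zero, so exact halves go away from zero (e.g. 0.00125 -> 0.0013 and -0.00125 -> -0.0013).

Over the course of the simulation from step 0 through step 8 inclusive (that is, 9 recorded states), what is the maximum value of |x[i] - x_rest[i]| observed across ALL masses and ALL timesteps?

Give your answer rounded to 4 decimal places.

Answer: 2.8911

Derivation:
Step 0: x=[1.0000 8.0000] v=[1.0000 0.0000]
Step 1: x=[2.1600 7.3600] v=[5.8000 -3.2000]
Step 2: x=[3.8064 6.3680] v=[8.2320 -4.9600]
Step 3: x=[5.2536 5.4461] v=[7.2362 -4.6093]
Step 4: x=[5.8911 4.9734] v=[3.1873 -2.3633]
Step 5: x=[5.4392 5.1276] v=[-2.2597 0.7709]
Step 6: x=[4.0671 5.8116] v=[-6.8603 3.4202]
Step 7: x=[2.3234 6.6965] v=[-8.7184 4.4246]
Step 8: x=[0.9077 7.3617] v=[-7.0786 3.3261]
Max displacement = 2.8911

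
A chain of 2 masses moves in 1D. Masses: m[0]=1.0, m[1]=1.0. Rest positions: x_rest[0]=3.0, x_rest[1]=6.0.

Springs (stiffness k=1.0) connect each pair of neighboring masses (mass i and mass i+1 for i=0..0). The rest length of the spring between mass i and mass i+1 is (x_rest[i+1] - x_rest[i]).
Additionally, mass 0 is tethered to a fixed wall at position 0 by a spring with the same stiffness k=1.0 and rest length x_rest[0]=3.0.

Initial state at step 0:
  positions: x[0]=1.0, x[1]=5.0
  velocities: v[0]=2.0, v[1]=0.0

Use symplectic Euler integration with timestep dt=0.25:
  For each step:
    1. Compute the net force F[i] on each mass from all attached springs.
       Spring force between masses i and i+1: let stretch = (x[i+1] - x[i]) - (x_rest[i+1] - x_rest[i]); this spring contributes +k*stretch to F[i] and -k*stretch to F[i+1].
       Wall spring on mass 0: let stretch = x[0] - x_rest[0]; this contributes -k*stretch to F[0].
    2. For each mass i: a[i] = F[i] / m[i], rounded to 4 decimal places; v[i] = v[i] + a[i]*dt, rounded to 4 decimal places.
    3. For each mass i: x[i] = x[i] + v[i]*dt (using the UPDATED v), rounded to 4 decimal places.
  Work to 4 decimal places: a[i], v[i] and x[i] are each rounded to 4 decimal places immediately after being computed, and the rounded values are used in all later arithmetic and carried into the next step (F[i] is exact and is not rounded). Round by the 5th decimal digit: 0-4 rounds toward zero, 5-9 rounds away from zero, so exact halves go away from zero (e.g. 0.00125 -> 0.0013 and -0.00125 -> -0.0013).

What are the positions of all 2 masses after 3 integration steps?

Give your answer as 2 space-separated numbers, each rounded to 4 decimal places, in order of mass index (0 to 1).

Step 0: x=[1.0000 5.0000] v=[2.0000 0.0000]
Step 1: x=[1.6875 4.9375] v=[2.7500 -0.2500]
Step 2: x=[2.4727 4.8594] v=[3.1406 -0.3125]
Step 3: x=[3.2525 4.8196] v=[3.1191 -0.1592]

Answer: 3.2525 4.8196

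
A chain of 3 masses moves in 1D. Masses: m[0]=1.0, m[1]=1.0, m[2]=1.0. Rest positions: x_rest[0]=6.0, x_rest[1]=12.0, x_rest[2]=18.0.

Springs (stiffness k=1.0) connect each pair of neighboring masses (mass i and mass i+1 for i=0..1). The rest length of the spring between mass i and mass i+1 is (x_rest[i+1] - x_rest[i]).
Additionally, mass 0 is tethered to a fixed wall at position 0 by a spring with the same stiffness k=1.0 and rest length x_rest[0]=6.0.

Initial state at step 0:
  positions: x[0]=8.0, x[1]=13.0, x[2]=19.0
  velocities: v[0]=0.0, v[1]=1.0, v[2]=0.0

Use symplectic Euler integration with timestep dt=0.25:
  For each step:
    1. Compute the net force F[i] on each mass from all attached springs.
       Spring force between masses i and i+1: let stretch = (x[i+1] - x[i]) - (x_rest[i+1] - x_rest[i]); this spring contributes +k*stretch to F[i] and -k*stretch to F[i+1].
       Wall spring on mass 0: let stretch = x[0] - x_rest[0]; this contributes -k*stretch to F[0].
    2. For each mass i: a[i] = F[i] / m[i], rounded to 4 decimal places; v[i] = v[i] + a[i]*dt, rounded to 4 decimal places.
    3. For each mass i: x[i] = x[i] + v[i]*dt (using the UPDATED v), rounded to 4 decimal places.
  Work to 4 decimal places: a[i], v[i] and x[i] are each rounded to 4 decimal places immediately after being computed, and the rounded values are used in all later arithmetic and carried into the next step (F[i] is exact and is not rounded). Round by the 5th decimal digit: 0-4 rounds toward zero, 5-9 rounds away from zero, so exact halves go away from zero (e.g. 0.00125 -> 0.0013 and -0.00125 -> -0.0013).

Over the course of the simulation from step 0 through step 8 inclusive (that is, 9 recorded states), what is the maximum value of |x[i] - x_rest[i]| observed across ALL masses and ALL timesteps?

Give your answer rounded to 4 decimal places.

Answer: 2.1078

Derivation:
Step 0: x=[8.0000 13.0000 19.0000] v=[0.0000 1.0000 0.0000]
Step 1: x=[7.8125 13.3125 19.0000] v=[-0.7500 1.2500 0.0000]
Step 2: x=[7.4805 13.6367 19.0195] v=[-1.3281 1.2969 0.0781]
Step 3: x=[7.0657 13.9126 19.0776] v=[-1.6592 1.1036 0.2324]
Step 4: x=[6.6372 14.0834 19.1879] v=[-1.7139 0.6831 0.4412]
Step 5: x=[6.2593 14.1078 19.3542] v=[-1.5117 0.0977 0.6651]
Step 6: x=[5.9807 13.9696 19.5676] v=[-1.1144 -0.5528 0.8535]
Step 7: x=[5.8276 13.6820 19.8061] v=[-0.6124 -1.1505 0.9540]
Step 8: x=[5.8012 13.2862 20.0369] v=[-0.1057 -1.5831 0.9230]
Max displacement = 2.1078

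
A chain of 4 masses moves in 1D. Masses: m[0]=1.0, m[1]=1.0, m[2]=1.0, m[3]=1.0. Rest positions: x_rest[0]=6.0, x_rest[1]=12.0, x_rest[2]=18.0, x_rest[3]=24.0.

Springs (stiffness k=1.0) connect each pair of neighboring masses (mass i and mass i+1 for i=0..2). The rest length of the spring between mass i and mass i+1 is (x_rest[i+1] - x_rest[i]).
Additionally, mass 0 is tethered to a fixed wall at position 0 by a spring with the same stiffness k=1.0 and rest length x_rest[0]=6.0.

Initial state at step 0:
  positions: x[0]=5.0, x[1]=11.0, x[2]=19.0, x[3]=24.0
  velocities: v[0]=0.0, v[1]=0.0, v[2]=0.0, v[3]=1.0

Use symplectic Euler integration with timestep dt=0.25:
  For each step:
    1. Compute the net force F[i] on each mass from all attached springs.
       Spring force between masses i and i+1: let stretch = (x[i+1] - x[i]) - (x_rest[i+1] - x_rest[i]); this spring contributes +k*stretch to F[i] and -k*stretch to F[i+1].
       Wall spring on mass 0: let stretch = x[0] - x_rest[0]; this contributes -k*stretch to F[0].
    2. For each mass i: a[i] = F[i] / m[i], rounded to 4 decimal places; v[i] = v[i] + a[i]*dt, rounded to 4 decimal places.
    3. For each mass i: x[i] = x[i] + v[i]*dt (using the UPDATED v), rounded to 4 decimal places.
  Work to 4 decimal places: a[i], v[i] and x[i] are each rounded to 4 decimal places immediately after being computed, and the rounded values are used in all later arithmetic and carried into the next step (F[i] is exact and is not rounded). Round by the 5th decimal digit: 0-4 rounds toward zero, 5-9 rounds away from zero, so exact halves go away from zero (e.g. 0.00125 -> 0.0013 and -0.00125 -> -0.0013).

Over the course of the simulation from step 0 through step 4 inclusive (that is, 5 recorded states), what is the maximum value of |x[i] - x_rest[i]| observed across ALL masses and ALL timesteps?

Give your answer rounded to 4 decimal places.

Answer: 1.2675

Derivation:
Step 0: x=[5.0000 11.0000 19.0000 24.0000] v=[0.0000 0.0000 0.0000 1.0000]
Step 1: x=[5.0625 11.1250 18.8125 24.3125] v=[0.2500 0.5000 -0.7500 1.2500]
Step 2: x=[5.1875 11.3516 18.4883 24.6563] v=[0.5000 0.9063 -1.2969 1.3750]
Step 3: x=[5.3736 11.6390 18.1035 24.9896] v=[0.7442 1.1495 -1.5391 1.3330]
Step 4: x=[5.6154 11.9388 17.7451 25.2675] v=[0.9672 1.1993 -1.4337 1.1115]
Max displacement = 1.2675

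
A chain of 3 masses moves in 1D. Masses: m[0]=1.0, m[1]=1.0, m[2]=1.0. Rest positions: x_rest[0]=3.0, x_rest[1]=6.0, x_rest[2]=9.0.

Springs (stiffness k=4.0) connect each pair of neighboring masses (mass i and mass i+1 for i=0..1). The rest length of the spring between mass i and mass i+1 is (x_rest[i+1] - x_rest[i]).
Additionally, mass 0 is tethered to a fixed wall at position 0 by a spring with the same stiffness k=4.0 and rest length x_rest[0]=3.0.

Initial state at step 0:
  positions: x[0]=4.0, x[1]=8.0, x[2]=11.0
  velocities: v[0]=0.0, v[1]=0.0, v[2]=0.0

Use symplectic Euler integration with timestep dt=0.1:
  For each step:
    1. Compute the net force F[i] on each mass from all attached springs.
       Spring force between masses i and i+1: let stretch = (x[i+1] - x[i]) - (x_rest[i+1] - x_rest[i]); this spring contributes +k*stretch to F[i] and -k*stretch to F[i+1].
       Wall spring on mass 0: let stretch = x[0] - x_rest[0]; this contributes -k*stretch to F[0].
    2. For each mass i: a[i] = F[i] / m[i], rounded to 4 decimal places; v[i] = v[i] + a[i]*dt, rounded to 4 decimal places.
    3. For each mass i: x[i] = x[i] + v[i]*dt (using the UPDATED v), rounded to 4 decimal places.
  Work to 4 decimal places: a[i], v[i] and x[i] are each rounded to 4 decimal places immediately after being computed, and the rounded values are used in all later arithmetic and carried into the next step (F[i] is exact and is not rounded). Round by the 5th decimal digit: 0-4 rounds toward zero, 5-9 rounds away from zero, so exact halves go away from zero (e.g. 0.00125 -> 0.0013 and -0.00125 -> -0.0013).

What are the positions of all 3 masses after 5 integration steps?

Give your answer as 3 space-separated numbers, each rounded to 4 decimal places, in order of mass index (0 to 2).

Answer: 3.9509 7.5017 10.9492

Derivation:
Step 0: x=[4.0000 8.0000 11.0000] v=[0.0000 0.0000 0.0000]
Step 1: x=[4.0000 7.9600 11.0000] v=[0.0000 -0.4000 0.0000]
Step 2: x=[3.9984 7.8832 10.9984] v=[-0.0160 -0.7680 -0.0160]
Step 3: x=[3.9923 7.7756 10.9922] v=[-0.0614 -1.0758 -0.0621]
Step 4: x=[3.9778 7.6454 10.9773] v=[-0.1450 -1.3025 -0.1487]
Step 5: x=[3.9509 7.5017 10.9492] v=[-0.2691 -1.4368 -0.2815]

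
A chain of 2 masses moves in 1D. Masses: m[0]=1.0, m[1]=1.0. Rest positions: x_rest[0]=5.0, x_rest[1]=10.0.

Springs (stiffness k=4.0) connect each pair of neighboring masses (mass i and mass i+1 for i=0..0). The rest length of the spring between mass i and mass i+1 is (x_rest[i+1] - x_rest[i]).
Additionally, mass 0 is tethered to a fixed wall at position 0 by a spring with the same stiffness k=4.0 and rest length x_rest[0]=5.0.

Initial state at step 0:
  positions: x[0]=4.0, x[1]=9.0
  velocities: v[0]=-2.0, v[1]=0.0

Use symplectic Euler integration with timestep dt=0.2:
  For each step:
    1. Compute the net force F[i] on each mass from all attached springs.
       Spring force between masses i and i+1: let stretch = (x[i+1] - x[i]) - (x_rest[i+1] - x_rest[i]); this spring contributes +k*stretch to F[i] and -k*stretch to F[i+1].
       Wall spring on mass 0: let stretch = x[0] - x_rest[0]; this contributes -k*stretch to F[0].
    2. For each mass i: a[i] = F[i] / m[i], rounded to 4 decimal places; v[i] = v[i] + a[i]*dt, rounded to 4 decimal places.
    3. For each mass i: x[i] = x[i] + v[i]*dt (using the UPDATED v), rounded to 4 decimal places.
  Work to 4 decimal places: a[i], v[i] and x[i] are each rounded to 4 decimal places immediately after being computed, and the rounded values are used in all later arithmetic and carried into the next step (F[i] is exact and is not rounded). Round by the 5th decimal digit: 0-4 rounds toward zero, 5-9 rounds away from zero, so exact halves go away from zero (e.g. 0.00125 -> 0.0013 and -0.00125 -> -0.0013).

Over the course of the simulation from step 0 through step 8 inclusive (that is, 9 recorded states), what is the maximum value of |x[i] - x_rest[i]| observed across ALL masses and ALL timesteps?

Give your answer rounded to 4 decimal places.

Answer: 1.2432

Derivation:
Step 0: x=[4.0000 9.0000] v=[-2.0000 0.0000]
Step 1: x=[3.7600 9.0000] v=[-1.2000 0.0000]
Step 2: x=[3.7568 8.9616] v=[-0.0160 -0.1920]
Step 3: x=[3.9853 8.8904] v=[1.1424 -0.3558]
Step 4: x=[4.3609 8.8344] v=[1.8782 -0.2799]
Step 5: x=[4.7546 8.8627] v=[1.9683 0.1413]
Step 6: x=[5.0448 9.0337] v=[1.4511 0.8548]
Step 7: x=[5.1661 9.3664] v=[0.6064 1.6637]
Step 8: x=[5.1329 9.8271] v=[-0.1662 2.3035]
Max displacement = 1.2432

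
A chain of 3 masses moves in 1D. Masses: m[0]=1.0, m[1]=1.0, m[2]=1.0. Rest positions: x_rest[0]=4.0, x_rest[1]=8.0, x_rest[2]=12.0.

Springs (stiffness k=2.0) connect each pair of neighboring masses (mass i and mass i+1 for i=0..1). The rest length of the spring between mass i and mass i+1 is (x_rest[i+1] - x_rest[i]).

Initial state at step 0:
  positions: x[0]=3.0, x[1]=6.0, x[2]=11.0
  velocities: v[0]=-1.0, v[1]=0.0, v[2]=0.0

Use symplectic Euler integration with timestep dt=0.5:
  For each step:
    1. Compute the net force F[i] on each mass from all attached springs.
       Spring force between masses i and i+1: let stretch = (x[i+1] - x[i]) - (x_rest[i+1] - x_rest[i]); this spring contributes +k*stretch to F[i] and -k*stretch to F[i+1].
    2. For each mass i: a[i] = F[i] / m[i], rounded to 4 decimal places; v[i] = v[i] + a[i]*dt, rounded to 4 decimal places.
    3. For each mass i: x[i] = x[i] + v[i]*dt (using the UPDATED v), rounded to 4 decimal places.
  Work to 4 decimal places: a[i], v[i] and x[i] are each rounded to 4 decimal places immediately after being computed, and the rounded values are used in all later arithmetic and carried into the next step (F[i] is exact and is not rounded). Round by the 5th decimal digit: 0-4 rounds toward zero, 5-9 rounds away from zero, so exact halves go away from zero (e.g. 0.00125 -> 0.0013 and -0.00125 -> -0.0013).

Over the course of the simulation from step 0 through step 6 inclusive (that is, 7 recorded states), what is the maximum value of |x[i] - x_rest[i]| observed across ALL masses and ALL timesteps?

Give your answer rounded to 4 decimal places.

Answer: 3.0468

Derivation:
Step 0: x=[3.0000 6.0000 11.0000] v=[-1.0000 0.0000 0.0000]
Step 1: x=[2.0000 7.0000 10.5000] v=[-2.0000 2.0000 -1.0000]
Step 2: x=[1.5000 7.2500 10.2500] v=[-1.0000 0.5000 -0.5000]
Step 3: x=[1.8750 6.1250 10.5000] v=[0.7500 -2.2500 0.5000]
Step 4: x=[2.3750 5.0625 10.5625] v=[1.0000 -2.1250 0.1250]
Step 5: x=[2.2188 5.4063 9.8750] v=[-0.3125 0.6875 -1.3750]
Step 6: x=[1.6563 6.3907 8.9532] v=[-1.1250 1.9687 -1.8437]
Max displacement = 3.0468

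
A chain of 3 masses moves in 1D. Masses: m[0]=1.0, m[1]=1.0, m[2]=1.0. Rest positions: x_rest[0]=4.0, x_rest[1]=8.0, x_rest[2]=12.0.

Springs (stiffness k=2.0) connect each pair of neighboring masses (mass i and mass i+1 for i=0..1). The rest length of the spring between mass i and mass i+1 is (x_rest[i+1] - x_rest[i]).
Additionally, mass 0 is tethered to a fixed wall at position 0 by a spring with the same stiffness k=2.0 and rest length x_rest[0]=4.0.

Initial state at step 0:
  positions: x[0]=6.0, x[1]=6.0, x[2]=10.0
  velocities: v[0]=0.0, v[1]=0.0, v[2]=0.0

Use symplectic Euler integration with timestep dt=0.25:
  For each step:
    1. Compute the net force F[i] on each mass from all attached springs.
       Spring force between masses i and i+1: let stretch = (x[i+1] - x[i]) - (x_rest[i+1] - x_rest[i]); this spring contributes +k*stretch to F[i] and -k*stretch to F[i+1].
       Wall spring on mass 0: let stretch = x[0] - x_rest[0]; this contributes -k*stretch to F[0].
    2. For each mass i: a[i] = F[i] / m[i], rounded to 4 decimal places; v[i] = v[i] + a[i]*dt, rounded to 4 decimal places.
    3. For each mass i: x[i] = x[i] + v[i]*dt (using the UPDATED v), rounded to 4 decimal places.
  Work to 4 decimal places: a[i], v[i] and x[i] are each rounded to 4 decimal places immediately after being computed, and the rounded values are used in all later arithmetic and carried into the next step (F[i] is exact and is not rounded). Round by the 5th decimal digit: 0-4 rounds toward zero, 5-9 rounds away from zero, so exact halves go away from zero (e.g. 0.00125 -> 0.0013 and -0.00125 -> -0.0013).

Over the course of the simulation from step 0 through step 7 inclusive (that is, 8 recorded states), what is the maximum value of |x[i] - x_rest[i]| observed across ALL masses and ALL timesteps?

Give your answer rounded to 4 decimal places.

Step 0: x=[6.0000 6.0000 10.0000] v=[0.0000 0.0000 0.0000]
Step 1: x=[5.2500 6.5000 10.0000] v=[-3.0000 2.0000 0.0000]
Step 2: x=[4.0000 7.2813 10.0625] v=[-5.0000 3.1250 0.2500]
Step 3: x=[2.6602 8.0001 10.2774] v=[-5.3594 2.8750 0.8594]
Step 4: x=[1.6553 8.3360 10.7076] v=[-4.0196 1.3437 1.7208]
Step 5: x=[1.2786 8.1333 11.3414] v=[-1.5069 -0.8109 2.5350]
Step 6: x=[1.5989 7.4748 12.0742] v=[1.2812 -2.6342 2.9310]
Step 7: x=[2.4538 6.6567 12.7320] v=[3.4197 -3.2725 2.6313]
Max displacement = 2.7214

Answer: 2.7214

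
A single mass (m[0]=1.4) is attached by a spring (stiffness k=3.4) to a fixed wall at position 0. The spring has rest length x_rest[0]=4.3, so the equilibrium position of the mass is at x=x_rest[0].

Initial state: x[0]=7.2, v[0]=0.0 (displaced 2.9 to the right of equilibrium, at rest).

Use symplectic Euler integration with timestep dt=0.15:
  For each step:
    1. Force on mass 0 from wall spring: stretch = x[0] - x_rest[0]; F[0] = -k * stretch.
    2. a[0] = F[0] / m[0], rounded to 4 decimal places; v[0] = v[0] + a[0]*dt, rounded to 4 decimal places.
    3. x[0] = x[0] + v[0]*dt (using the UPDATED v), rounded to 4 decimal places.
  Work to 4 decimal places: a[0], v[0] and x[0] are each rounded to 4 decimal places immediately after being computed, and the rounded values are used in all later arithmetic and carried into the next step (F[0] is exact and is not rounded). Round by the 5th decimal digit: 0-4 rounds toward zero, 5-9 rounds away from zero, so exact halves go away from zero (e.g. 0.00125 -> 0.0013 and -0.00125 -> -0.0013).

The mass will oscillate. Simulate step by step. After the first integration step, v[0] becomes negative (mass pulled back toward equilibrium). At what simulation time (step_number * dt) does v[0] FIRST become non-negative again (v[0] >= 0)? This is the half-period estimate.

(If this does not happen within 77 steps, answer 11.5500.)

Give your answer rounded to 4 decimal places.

Answer: 2.1000

Derivation:
Step 0: x=[7.2000] v=[0.0000]
Step 1: x=[7.0415] v=[-1.0564]
Step 2: x=[6.7332] v=[-2.0551]
Step 3: x=[6.2920] v=[-2.9415]
Step 4: x=[5.7419] v=[-3.6672]
Step 5: x=[5.1130] v=[-4.1925]
Step 6: x=[4.4397] v=[-4.4887]
Step 7: x=[3.7588] v=[-4.5396]
Step 8: x=[3.1074] v=[-4.3425]
Step 9: x=[2.5212] v=[-3.9081]
Step 10: x=[2.0322] v=[-3.2601]
Step 11: x=[1.6671] v=[-2.4340]
Step 12: x=[1.4459] v=[-1.4749]
Step 13: x=[1.3806] v=[-0.4352]
Step 14: x=[1.4748] v=[0.6283]
First v>=0 after going negative at step 14, time=2.1000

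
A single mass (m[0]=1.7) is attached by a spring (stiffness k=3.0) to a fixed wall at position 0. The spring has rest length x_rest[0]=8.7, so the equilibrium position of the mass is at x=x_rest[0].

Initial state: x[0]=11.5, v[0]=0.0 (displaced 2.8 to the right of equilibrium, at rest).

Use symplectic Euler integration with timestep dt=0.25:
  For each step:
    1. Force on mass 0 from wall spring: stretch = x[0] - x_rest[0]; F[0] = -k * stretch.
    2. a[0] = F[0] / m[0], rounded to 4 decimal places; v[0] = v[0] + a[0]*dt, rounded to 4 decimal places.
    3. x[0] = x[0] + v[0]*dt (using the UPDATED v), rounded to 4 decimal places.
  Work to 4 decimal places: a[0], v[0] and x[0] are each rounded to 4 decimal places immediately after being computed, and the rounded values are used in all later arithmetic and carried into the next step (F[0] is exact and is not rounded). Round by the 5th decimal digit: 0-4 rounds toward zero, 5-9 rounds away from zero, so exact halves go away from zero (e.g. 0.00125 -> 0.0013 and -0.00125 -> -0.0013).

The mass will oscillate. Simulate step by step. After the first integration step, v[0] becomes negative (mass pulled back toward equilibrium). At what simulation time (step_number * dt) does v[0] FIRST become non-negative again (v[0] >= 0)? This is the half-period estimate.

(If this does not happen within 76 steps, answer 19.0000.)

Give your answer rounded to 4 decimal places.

Answer: 2.5000

Derivation:
Step 0: x=[11.5000] v=[0.0000]
Step 1: x=[11.1912] v=[-1.2353]
Step 2: x=[10.6076] v=[-2.3344]
Step 3: x=[9.8136] v=[-3.1760]
Step 4: x=[8.8968] v=[-3.6673]
Step 5: x=[7.9583] v=[-3.7541]
Step 6: x=[7.1016] v=[-3.4269]
Step 7: x=[6.4212] v=[-2.7217]
Step 8: x=[5.9921] v=[-1.7164]
Step 9: x=[5.8617] v=[-0.5218]
Step 10: x=[6.0443] v=[0.7304]
First v>=0 after going negative at step 10, time=2.5000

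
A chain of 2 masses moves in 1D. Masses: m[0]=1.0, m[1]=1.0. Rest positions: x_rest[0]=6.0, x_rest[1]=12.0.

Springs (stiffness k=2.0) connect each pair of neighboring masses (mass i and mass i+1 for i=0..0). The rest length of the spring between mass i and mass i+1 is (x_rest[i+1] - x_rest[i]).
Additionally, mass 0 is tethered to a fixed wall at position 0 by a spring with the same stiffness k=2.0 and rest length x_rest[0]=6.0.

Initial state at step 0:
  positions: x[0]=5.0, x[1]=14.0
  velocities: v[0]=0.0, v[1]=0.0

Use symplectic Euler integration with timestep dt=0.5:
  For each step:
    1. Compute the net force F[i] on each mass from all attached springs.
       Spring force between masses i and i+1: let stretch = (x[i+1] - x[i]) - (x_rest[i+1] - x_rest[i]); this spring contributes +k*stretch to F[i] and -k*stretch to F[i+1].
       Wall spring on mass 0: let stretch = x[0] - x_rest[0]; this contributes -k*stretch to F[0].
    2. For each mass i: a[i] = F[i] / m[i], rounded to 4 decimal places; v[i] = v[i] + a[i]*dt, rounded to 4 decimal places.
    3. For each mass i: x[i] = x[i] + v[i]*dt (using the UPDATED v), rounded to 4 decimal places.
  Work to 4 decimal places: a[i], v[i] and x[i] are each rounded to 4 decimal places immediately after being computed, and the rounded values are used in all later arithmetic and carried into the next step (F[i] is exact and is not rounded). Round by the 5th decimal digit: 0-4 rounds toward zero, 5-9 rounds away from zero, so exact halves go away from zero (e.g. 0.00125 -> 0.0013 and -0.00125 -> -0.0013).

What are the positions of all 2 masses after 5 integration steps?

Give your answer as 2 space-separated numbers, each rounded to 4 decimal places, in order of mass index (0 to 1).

Answer: 3.7188 12.3438

Derivation:
Step 0: x=[5.0000 14.0000] v=[0.0000 0.0000]
Step 1: x=[7.0000 12.5000] v=[4.0000 -3.0000]
Step 2: x=[8.2500 11.2500] v=[2.5000 -2.5000]
Step 3: x=[6.8750 11.5000] v=[-2.7500 0.5000]
Step 4: x=[4.3750 12.4375] v=[-5.0000 1.8750]
Step 5: x=[3.7188 12.3438] v=[-1.3125 -0.1875]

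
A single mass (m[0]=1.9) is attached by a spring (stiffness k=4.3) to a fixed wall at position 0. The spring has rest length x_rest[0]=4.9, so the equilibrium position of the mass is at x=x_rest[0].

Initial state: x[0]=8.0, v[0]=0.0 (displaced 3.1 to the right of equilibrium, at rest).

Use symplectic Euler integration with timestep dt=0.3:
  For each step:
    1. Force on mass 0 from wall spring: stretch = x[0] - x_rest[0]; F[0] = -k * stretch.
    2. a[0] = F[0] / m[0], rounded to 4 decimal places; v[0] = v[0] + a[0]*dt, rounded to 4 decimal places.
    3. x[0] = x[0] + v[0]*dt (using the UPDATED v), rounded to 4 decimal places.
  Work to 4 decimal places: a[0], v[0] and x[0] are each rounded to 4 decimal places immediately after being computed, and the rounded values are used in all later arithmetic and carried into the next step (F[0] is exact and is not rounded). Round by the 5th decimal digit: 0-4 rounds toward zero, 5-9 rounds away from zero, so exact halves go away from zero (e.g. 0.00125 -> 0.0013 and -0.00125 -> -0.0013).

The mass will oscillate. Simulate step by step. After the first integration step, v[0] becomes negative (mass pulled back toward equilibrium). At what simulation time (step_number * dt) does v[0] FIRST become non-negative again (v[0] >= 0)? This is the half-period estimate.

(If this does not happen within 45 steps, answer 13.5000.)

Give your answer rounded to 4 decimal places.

Answer: 2.1000

Derivation:
Step 0: x=[8.0000] v=[0.0000]
Step 1: x=[7.3686] v=[-2.1047]
Step 2: x=[6.2344] v=[-3.7807]
Step 3: x=[4.8284] v=[-4.6867]
Step 4: x=[3.4370] v=[-4.6381]
Step 5: x=[2.3436] v=[-3.6448]
Step 6: x=[1.7708] v=[-1.9092]
Step 7: x=[1.8354] v=[0.2154]
First v>=0 after going negative at step 7, time=2.1000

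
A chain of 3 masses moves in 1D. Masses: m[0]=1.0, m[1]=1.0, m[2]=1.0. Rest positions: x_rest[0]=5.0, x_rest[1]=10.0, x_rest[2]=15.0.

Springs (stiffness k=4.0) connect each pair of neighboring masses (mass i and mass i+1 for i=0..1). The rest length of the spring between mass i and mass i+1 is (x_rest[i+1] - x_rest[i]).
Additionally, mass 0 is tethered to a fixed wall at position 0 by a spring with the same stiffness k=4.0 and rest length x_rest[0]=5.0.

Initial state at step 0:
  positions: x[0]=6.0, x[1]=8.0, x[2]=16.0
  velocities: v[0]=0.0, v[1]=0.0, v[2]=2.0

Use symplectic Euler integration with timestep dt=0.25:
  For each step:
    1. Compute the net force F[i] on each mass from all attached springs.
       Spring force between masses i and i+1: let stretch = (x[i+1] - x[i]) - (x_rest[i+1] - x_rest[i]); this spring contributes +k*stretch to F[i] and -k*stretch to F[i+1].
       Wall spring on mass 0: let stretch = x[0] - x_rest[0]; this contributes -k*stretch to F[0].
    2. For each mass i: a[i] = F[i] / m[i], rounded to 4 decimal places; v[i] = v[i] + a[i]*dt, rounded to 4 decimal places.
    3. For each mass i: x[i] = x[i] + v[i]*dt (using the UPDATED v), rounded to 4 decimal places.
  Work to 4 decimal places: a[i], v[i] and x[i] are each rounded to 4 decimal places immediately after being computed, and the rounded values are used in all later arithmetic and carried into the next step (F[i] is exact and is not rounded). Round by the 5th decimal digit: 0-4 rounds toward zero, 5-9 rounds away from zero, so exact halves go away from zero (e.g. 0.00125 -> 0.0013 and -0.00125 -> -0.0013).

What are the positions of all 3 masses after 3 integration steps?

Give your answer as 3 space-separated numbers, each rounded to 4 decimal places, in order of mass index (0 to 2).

Answer: 3.6719 12.4219 14.9375

Derivation:
Step 0: x=[6.0000 8.0000 16.0000] v=[0.0000 0.0000 2.0000]
Step 1: x=[5.0000 9.5000 15.7500] v=[-4.0000 6.0000 -1.0000]
Step 2: x=[3.8750 11.4375 15.1875] v=[-4.5000 7.7500 -2.2500]
Step 3: x=[3.6719 12.4219 14.9375] v=[-0.8125 3.9375 -1.0000]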